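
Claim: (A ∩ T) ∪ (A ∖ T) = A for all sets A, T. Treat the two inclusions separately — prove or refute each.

Both inclusions hold.

(⊆) Let x ∈ (A ∩ T) ∪ (A ∖ T). Then either x ∈ A and x ∉ T; or x ∈ A ∩ T. In each case x ∈ A, so (A ∩ T) ∪ (A ∖ T) ⊆ A.

(⊇) Let x ∈ A. Then either x ∈ A and x ∉ T; or x ∈ A ∩ T. In each case x ∈ (A ∩ T) ∪ (A ∖ T), so A ⊆ (A ∩ T) ∪ (A ∖ T).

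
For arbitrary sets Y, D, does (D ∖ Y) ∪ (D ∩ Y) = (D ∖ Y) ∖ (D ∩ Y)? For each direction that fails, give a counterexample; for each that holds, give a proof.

(⟹) This inclusion fails. Take Y = {1}, D = {1}; then 1 ∈ (D ∖ Y) ∪ (D ∩ Y) but 1 ∉ (D ∖ Y) ∖ (D ∩ Y).

(⟸) Let x ∈ (D ∖ Y) ∖ (D ∩ Y). Then x ∈ D and x ∉ Y, from which x ∈ (D ∖ Y) ∪ (D ∩ Y).

The sets are not equal: only the reverse inclusion holds.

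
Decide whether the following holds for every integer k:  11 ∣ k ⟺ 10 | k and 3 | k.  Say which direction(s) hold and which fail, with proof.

[⇒] This fails: take k = 11. Certainly 11 ∣ 11, but 10 ∤ 11.

[⇐] This fails: take k = 30. Both 10 ∣ 30 and 3 ∣ 30, yet 30 is not a multiple of 11 (since 30 = 2·11 + 8), so 11 ∤ 30.

(⇒) fails and (⇐) fails.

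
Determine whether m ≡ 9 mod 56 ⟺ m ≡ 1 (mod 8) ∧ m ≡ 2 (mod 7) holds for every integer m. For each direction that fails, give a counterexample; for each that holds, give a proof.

(⇒) Suppose m ≡ 9 (mod 56); write m = 56j + 9. Since 8 ∣ 56, reducing mod 8 gives m ≡ 9 ≡ 1 (mod 8); since 7 ∣ 56, reducing mod 7 gives m ≡ 9 ≡ 2 (mod 7).

(⇐) Conversely, if m ≡ 1 (mod 8) and m ≡ 2 (mod 7), then by the Chinese remainder theorem m ≡ 9 (mod 56). This is exactly m ≡ 9 (mod 56).

The biconditional holds.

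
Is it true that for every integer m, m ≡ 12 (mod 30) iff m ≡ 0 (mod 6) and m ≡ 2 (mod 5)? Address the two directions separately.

Both directions hold.

(⟹) Suppose m ≡ 12 (mod 30); write m = 30j + 12. Since 6 ∣ 30, reducing mod 6 gives m ≡ 12 ≡ 0 (mod 6); since 5 ∣ 30, reducing mod 5 gives m ≡ 12 ≡ 2 (mod 5).

(⟸) Conversely, if m ≡ 0 (mod 6) and m ≡ 2 (mod 5), then by the Chinese remainder theorem m ≡ 12 (mod 30). This is exactly m ≡ 12 (mod 30).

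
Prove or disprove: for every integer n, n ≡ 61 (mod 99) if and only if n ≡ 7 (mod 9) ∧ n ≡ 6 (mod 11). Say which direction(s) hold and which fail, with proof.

(←) If n ≡ 7 (mod 9) and n ≡ 6 (mod 11), then by the Chinese remainder theorem n ≡ 61 (mod 99). This is exactly n ≡ 61 (mod 99).

(→) Suppose n ≡ 61 (mod 99); write n = 99j + 61. Since 9 ∣ 99, reducing mod 9 gives n ≡ 61 ≡ 7 (mod 9); since 11 ∣ 99, reducing mod 11 gives n ≡ 61 ≡ 6 (mod 11).

Both directions hold.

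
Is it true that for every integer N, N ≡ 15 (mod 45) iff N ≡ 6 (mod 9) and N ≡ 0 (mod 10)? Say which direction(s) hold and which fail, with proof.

[⇒] This fails: N = 15 gives 15 ≡ 15 (mod 45) but 15 ≡ 5 (mod 10), so the conjunction on the right does not hold.

[⇐] Conversely, if N ≡ 6 (mod 9) and N ≡ 0 (mod 10), then by the Chinese remainder theorem N ≡ 60 (mod 90). Since 60 ≡ 15 (mod 45) and 45 ∣ 90, we get N ≡ 15 (mod 45).

The forward direction fails; the converse holds.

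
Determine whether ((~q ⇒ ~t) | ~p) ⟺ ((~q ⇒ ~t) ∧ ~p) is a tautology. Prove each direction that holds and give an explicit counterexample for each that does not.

Only the reverse direction holds.

(⟹) This fails. Under t = T, p = F, q = F, the left side is true but the right side is false.

(⟸) Assume the antecedent. If t is true, the antecedent forces (t = T, p = F, q = T), and (~q ⇒ ~t) | ~p holds there. If t is false, (~q ⇒ ~t) | ~p reduces to true regardless of the other variables. Either way (~q ⇒ ~t) | ~p holds.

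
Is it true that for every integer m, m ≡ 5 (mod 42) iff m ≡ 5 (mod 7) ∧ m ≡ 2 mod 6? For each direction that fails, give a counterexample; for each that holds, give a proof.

(⇒) fails and (⇐) fails.

[⇒] This fails: m = 5 gives 5 ≡ 5 (mod 42) but 5 ≡ 5 (mod 6), so the conjunction on the right does not hold.

[⇐] This fails: m = 26 satisfies both congruences on the right (26 ≡ 5 mod 7 and 26 ≡ 2 mod 6) yet 26 ≡ 26 (mod 42), not 5.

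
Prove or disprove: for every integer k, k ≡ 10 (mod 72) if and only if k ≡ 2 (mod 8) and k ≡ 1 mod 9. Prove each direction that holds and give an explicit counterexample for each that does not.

Both implications hold.

(⟸) If k ≡ 2 (mod 8) and k ≡ 1 (mod 9), then by the Chinese remainder theorem k ≡ 10 (mod 72). This is exactly k ≡ 10 (mod 72).

(⟹) Suppose k ≡ 10 (mod 72); write k = 72j + 10. Since 8 ∣ 72, reducing mod 8 gives k ≡ 10 ≡ 2 (mod 8); since 9 ∣ 72, reducing mod 9 gives k ≡ 10 ≡ 1 (mod 9).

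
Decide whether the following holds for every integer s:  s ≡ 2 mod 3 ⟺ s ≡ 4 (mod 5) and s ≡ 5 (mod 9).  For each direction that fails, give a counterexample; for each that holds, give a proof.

Only the reverse direction holds.

Converse. If s ≡ 4 (mod 5) and s ≡ 5 (mod 9), then by the Chinese remainder theorem s ≡ 14 (mod 45). Since 14 ≡ 2 (mod 3) and 3 ∣ 45, we get s ≡ 2 (mod 3).

Forward direction. This fails: s = 32 gives 32 ≡ 2 (mod 3) but 32 ≡ 2 (mod 5), so the conjunction on the right does not hold.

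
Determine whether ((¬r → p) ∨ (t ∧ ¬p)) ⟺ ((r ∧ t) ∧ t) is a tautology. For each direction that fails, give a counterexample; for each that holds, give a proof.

The forward direction fails; the converse holds.

(→) This fails. Under r = T, p = F, t = F, the left side is true but the right side is false.

(←) Assume the antecedent. If r is true, (¬r → p) ∨ (t ∧ ¬p) reduces to true regardless of the other variables. If r is false, the antecedent cannot hold. Either way (¬r → p) ∨ (t ∧ ¬p) holds.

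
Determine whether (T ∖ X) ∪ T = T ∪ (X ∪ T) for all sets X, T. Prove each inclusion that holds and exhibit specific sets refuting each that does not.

Only the forward inclusion holds.

(⊆) Let x ∈ (T ∖ X) ∪ T. Then either x ∈ T and x ∉ X; or x ∈ X ∩ T. In each case x ∈ T ∪ (X ∪ T), so (T ∖ X) ∪ T ⊆ T ∪ (X ∪ T).

(⊇) This inclusion fails. Take X = {1}, T = ∅; then 1 ∈ T ∪ (X ∪ T) but 1 ∉ (T ∖ X) ∪ T.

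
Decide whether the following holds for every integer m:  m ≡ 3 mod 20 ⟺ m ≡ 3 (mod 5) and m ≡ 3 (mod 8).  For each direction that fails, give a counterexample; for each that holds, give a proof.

[⇒] This fails: m = 23 gives 23 ≡ 3 (mod 20) but 23 ≡ 7 (mod 8), so the conjunction on the right does not hold.

[⇐] Conversely, if m ≡ 3 (mod 5) and m ≡ 3 (mod 8), then by the Chinese remainder theorem m ≡ 3 (mod 40). Since 3 ≡ 3 (mod 20) and 20 ∣ 40, we get m ≡ 3 (mod 20).

The forward direction fails; the converse holds.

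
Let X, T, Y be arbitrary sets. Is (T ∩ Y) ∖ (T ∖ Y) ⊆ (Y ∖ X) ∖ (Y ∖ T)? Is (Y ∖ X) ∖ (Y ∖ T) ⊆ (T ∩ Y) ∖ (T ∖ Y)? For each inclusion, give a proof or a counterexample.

(⟹) This inclusion fails. Take X = {1}, T = {1}, Y = {1}; then 1 ∈ (T ∩ Y) ∖ (T ∖ Y) but 1 ∉ (Y ∖ X) ∖ (Y ∖ T).

(⟸) Let x ∈ (Y ∖ X) ∖ (Y ∖ T). Then x ∈ T ∩ Y and x ∉ X, from which x ∈ (T ∩ Y) ∖ (T ∖ Y).

(⊆) fails; (⊇) holds.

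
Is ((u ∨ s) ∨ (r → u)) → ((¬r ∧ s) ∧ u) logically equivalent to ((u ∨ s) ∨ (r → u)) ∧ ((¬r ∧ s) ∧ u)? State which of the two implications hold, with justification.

Forward direction. This fails. Under r = T, u = F, s = F, the left side is true but the right side is false.

Converse. Assume the antecedent. If r is true, the antecedent cannot hold. If r is false, the antecedent forces (r = F, u = T, s = T), and the consequent holds there. Either way the consequent holds.

(⇒) fails; (⇐) holds.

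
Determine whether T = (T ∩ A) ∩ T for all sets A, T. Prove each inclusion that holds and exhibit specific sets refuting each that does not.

Only the reverse inclusion holds.

(⊆) This inclusion fails. Take A = ∅, T = {1}; then 1 ∈ T but 1 ∉ (T ∩ A) ∩ T.

(⊇) Let x ∈ (T ∩ A) ∩ T. Then x ∈ A ∩ T, from which x ∈ T.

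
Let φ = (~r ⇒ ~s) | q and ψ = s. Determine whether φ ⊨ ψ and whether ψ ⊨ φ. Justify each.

(⇒) This fails. Under q = F, s = F, r = F, the left side is true but the right side is false.

(⇐) This fails. Under q = F, s = T, r = F, the left side is false but the right side is true.

Neither implication holds.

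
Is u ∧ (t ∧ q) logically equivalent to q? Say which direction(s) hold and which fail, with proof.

Forward direction. Assume the antecedent. If t is true, the antecedent forces (t = T, q = T, u = T), and q holds there. If t is false, the antecedent cannot hold. Either way q holds.

Converse. This fails. Under t = F, q = T, u = F, the left side is false but the right side is true.

Only the forward implication holds.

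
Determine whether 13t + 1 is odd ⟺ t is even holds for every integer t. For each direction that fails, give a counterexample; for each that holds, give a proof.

(←) Suppose t is even; write t = 2j. Then 13t + 1 = 13·(2j) + 1 = 2·13j + 1, which is odd.

(→) Suppose 13t + 1 is odd. Since 13 is odd, 13t and t have the same parity, so 13t + 1 ≡ t + 1 (mod 2). As 1 is odd, 13t + 1 is odd exactly when t is even. Thus t is even.

Equivalent; both directions hold.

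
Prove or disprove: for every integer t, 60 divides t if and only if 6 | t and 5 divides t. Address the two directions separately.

Not equivalent: only (⇒) holds.

(⇒) If 60 ∣ t, write t = 60q. Since 60 = 10·6, t = 6·(10q), so 6 ∣ t; and since 60 = 12·5, t = 5·(12q), so 5 ∣ t.

(⇐) This fails: take t = 30. Both 6 ∣ 30 and 5 ∣ 30, yet 30 is not a multiple of 60 (since 30 = 0·60 + 30), so 60 ∤ 30.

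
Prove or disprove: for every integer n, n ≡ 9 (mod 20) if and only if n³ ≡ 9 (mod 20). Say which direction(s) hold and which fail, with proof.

Both directions hold; the statement is true.

(⇒) Suppose n ≡ 9 (mod 20). Write n = 20j + 9. Then (20j + 9)³ = 8000j³ + 10800j² + 4860j + 729 = 20(400j³ + 540j² + 243j + 36) + 9, so n³ ≡ 9 (mod 20).

(⇐) Conversely, suppose n³ ≡ 9 (mod 20). The only residue r in {0, …, 19} with r³ ≡ 9 (mod 20) is r = 9, so n ≡ 9 (mod 20).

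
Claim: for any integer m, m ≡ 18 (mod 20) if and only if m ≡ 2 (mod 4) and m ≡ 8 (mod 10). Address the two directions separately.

(→) Suppose m ≡ 18 (mod 20); write m = 20j + 18. Since 4 ∣ 20, reducing mod 4 gives m ≡ 18 ≡ 2 (mod 4); since 10 ∣ 20, reducing mod 10 gives m ≡ 18 ≡ 8 (mod 10).

(←) Conversely, if m ≡ 2 (mod 4) and m ≡ 8 (mod 10), then by the Chinese remainder theorem m ≡ 18 (mod 20). This is exactly m ≡ 18 (mod 20).

Both directions hold.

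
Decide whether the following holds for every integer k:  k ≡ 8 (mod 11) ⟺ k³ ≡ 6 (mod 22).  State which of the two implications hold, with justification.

Only the reverse direction holds.

(⟹) This fails: take k = 19. Then 19 ≡ 8 (mod 11), but 19³ = 6859 ≡ 17 (mod 22), not 6.

(⟸) Conversely, the residues r modulo 22 with r³ ≡ 6 (mod 22) are exactly {8}, and each is ≡ 8 (mod 11).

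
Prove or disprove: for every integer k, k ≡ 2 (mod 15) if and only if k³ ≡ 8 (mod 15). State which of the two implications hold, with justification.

(⇒) Suppose k ≡ 2 (mod 15). Write k = 15j + 2. Then (15j + 2)³ = 3375j³ + 1350j² + 180j + 8 = 15(225j³ + 90j² + 12j) + 8, so k³ ≡ 8 (mod 15).

(⇐) Conversely, suppose k³ ≡ 8 (mod 15). The only residue r in {0, …, 14} with r³ ≡ 8 (mod 15) is r = 2, so k ≡ 2 (mod 15).

The biconditional holds.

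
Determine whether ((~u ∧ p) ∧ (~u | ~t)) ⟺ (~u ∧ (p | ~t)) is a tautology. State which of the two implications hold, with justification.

(⇐) This fails. Under p = F, u = F, t = F, the left side is false but the right side is true.

(⇒) Assume the antecedent. If p is true, the antecedent forces (p = T, u = F, t = F) or (p = T, u = F, t = T), and ~u ∧ (p | ~t) holds there. If p is false, the antecedent cannot hold. Either way ~u ∧ (p | ~t) holds.

Only the forward direction holds.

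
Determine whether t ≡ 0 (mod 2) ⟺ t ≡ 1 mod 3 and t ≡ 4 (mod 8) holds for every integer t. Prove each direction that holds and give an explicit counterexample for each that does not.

(⇒) fails; (⇐) holds.

(⟹) This fails: t = 0 gives 0 ≡ 0 (mod 2) but 0 ≡ 0 (mod 3), so the conjunction on the right does not hold.

(⟸) Conversely, if t ≡ 1 (mod 3) and t ≡ 4 (mod 8), then by the Chinese remainder theorem t ≡ 4 (mod 24). Since 4 ≡ 0 (mod 2) and 2 ∣ 24, we get t ≡ 0 (mod 2).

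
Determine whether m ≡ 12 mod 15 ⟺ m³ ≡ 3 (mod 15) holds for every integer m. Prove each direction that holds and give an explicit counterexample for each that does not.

Forward direction. Suppose m ≡ 12 mod 15. Write m = 15j + 12. Then (15j + 12)³ = 3375j³ + 8100j² + 6480j + 1728 = 15(225j³ + 540j² + 432j + 115) + 3, so m³ ≡ 3 (mod 15).

Converse. Suppose m³ ≡ 3 (mod 15). The only residue r in {0, …, 14} with r³ ≡ 3 (mod 15) is r = 12, so m ≡ 12 (mod 15).

The biconditional holds.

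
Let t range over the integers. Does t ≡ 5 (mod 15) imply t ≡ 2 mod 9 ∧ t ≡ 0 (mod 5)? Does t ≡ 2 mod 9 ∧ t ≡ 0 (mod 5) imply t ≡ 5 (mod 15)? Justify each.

Only the converse holds.

(←) If t ≡ 2 (mod 9) and t ≡ 0 (mod 5), then by the Chinese remainder theorem t ≡ 20 (mod 45). Since 20 ≡ 5 (mod 15) and 15 ∣ 45, we get t ≡ 5 (mod 15).

(→) This fails: t = 35 gives 35 ≡ 5 (mod 15) but 35 ≡ 8 (mod 9), so the conjunction on the right does not hold.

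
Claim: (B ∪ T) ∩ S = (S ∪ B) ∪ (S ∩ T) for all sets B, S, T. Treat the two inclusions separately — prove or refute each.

Forward inclusion. Let x ∈ (B ∪ T) ∩ S. Then either x ∈ B ∩ S and x ∉ T; or x ∈ S ∩ T and x ∉ B; or x ∈ B ∩ S ∩ T. In each case x ∈ (S ∪ B) ∪ (S ∩ T), so (B ∪ T) ∩ S ⊆ (S ∪ B) ∪ (S ∩ T).

Reverse inclusion. This inclusion fails. Take B = {1}, S = ∅, T = ∅; then 1 ∈ (S ∪ B) ∪ (S ∩ T) but 1 ∉ (B ∪ T) ∩ S.

(⊆) holds; (⊇) fails.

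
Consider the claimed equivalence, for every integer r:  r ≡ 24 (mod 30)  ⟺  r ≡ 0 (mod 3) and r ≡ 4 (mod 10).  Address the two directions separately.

[⇐] If r ≡ 0 (mod 3) and r ≡ 4 (mod 10), then by the Chinese remainder theorem r ≡ 24 (mod 30). This is exactly r ≡ 24 (mod 30).

[⇒] Suppose r ≡ 24 (mod 30); write r = 30j + 24. Since 3 ∣ 30, reducing mod 3 gives r ≡ 24 ≡ 0 (mod 3); since 10 ∣ 30, reducing mod 10 gives r ≡ 24 ≡ 4 (mod 10).

The biconditional holds.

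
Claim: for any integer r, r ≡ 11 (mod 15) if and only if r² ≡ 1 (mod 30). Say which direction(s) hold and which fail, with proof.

Neither implication holds.

[⇒] This fails: take r = 26. Then 26 ≡ 11 (mod 15), but 26² = 676 ≡ 16 (mod 30), not 1.

[⇐] This fails: take r = 1. Then 1² = 1 ≡ 1 (mod 30), yet 1 ≡ 1 (mod 15), not 11.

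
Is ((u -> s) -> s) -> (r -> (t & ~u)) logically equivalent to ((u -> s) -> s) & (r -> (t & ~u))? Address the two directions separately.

Not equivalent: only (⇐) holds.

(⇐) Assume the antecedent. If r is true, the antecedent forces (u = F, r = T, t = T, s = T), and the consequent holds there. If r is false, the consequent reduces to true regardless of the other variables. Either way the consequent holds.

(⇒) This fails. Under u = F, r = F, t = F, s = F, the left side is true but the right side is false.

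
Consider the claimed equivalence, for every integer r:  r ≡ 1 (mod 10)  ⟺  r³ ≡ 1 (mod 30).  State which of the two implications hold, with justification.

(←) The residues r modulo 30 with r³ ≡ 1 (mod 30) are exactly {1}, and each is ≡ 1 (mod 10).

(→) This fails: take r = 11. Then 11 ≡ 1 (mod 10), but 11³ = 1331 ≡ 11 (mod 30), not 1.

The forward direction fails; the converse holds.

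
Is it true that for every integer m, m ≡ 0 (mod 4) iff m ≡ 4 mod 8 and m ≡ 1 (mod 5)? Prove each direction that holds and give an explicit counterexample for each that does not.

(⇐) If m ≡ 4 (mod 8) and m ≡ 1 (mod 5), then by the Chinese remainder theorem m ≡ 36 (mod 40). Since 36 ≡ 0 (mod 4) and 4 ∣ 40, we get m ≡ 0 (mod 4).

(⇒) This fails: m = 0 gives 0 ≡ 0 (mod 4) but 0 ≡ 0 (mod 8), so the conjunction on the right does not hold.

Only the converse holds.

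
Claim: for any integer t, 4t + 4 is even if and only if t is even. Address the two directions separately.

Forward direction. This fails: take t = 3. Then 4t + 4 = 16, which is even, yet t = 3 is odd, not even.

Converse. Suppose t is even. Since 4 is even, 4t is even for every t, so 4t + 4 has the same parity as 4, which is even. Hence 4t + 4 is even.

Only the reverse direction holds.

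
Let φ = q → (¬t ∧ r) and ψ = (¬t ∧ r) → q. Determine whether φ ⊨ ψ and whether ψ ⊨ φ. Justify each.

(⇒) fails and (⇐) fails.

Forward direction. This fails. Under r = T, q = F, t = F, the left side is true but the right side is false.

Converse. This fails. Under r = F, q = T, t = F, the left side is false but the right side is true.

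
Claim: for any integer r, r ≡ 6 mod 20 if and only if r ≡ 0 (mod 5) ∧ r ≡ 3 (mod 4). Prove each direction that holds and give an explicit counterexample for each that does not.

Both directions fail.

(⟹) This fails: r = 6 gives 6 ≡ 6 (mod 20) but 6 ≡ 1 (mod 5), so the conjunction on the right does not hold.

(⟸) This fails: r = 15 satisfies both congruences on the right (15 ≡ 0 mod 5 and 15 ≡ 3 mod 4) yet 15 ≡ 15 (mod 20), not 6.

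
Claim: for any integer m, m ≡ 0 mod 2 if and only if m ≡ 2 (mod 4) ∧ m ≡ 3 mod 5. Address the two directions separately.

The forward direction fails; the converse holds.

Converse. If m ≡ 2 (mod 4) and m ≡ 3 (mod 5), then by the Chinese remainder theorem m ≡ 18 (mod 20). Since 18 ≡ 0 (mod 2) and 2 ∣ 20, we get m ≡ 0 (mod 2).

Forward direction. This fails: m = 0 gives 0 ≡ 0 (mod 2) but 0 ≡ 0 (mod 4), so the conjunction on the right does not hold.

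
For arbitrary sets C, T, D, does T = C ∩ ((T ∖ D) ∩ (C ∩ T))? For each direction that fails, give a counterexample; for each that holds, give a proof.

(⊆) This inclusion fails. Take C = ∅, T = {1}, D = ∅; then 1 ∈ T but 1 ∉ C ∩ ((T ∖ D) ∩ (C ∩ T)).

(⊇) Let x ∈ C ∩ ((T ∖ D) ∩ (C ∩ T)). Then x ∈ C ∩ T and x ∉ D, from which x ∈ T.

The sets are not equal: only the reverse inclusion holds.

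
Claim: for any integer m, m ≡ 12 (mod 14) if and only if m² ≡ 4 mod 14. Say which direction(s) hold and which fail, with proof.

(⟹) Suppose m ≡ 12 (mod 14). Write m = 14j + 12. Then (14j + 12)² = 196j² + 336j + 144 = 14(14j² + 24j + 10) + 4, so m² ≡ 4 (mod 14).

(⟸) This fails: take m = 2. Then 2² = 4 ≡ 4 (mod 14), yet 2 ≡ 2 (mod 14), not 12.

The forward direction holds; the converse fails.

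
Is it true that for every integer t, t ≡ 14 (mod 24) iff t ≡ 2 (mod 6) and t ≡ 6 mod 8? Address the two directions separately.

(⟹) Suppose t ≡ 14 (mod 24); write t = 24j + 14. Since 6 ∣ 24, reducing mod 6 gives t ≡ 14 ≡ 2 (mod 6); since 8 ∣ 24, reducing mod 8 gives t ≡ 14 ≡ 6 (mod 8).

(⟸) Conversely, if t ≡ 2 (mod 6) and t ≡ 6 (mod 8), then by the Chinese remainder theorem t ≡ 14 (mod 24). This is exactly t ≡ 14 (mod 24).

Both directions hold.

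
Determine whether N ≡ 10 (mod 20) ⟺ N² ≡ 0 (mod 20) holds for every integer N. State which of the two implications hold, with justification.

The forward direction holds; the converse fails.

(⟹) Suppose N ≡ 10 (mod 20). Write N = 20j + 10. Then (20j + 10)² = 400j² + 400j + 100 = 20(20j² + 20j + 5) + 0, so N² ≡ 0 (mod 20).

(⟸) This fails: take N = 0. Then 0² = 0 ≡ 0 (mod 20), yet 0 ≡ 0 (mod 20), not 10.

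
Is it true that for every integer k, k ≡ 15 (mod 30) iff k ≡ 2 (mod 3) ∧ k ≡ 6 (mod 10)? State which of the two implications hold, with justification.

(→) This fails: k = 15 gives 15 ≡ 15 (mod 30) but 15 ≡ 0 (mod 3), so the conjunction on the right does not hold.

(←) This fails: k = 26 satisfies both congruences on the right (26 ≡ 2 mod 3 and 26 ≡ 6 mod 10) yet 26 ≡ 26 (mod 30), not 15.

Both directions fail.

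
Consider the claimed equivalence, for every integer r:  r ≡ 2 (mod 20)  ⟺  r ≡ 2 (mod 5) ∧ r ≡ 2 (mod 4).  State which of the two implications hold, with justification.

Both directions hold; the statement is true.

Forward direction. Suppose r ≡ 2 (mod 20); write r = 20j + 2. Since 5 ∣ 20, reducing mod 5 gives r ≡ 2 (mod 5); since 4 ∣ 20, reducing mod 4 gives r ≡ 2 (mod 4).

Converse. If r ≡ 2 (mod 5) and r ≡ 2 (mod 4), then by the Chinese remainder theorem r ≡ 2 (mod 20). This is exactly r ≡ 2 (mod 20).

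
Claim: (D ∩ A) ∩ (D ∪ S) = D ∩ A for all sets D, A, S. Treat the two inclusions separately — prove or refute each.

The two sets are equal.

(⊇) Let x ∈ D ∩ A. Then either x ∈ D ∩ A and x ∉ S; or x ∈ D ∩ A ∩ S. In each case x ∈ (D ∩ A) ∩ (D ∪ S), so D ∩ A ⊆ (D ∩ A) ∩ (D ∪ S).

(⊆) Let x ∈ (D ∩ A) ∩ (D ∪ S). Then either x ∈ D ∩ A and x ∉ S; or x ∈ D ∩ A ∩ S. In each case x ∈ D ∩ A, so (D ∩ A) ∩ (D ∪ S) ⊆ D ∩ A.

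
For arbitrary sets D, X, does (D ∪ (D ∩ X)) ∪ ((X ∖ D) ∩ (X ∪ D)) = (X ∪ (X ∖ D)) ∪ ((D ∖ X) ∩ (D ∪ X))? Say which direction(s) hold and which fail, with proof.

(⊆) Let x ∈ (D ∪ (D ∩ X)) ∪ ((X ∖ D) ∩ (X ∪ D)). Then either x ∈ D and x ∉ X; or x ∈ X and x ∉ D; or x ∈ D ∩ X. In each case x ∈ (X ∪ (X ∖ D)) ∪ ((D ∖ X) ∩ (D ∪ X)), so (D ∪ (D ∩ X)) ∪ ((X ∖ D) ∩ (X ∪ D)) ⊆ (X ∪ (X ∖ D)) ∪ ((D ∖ X) ∩ (D ∪ X)).

(⊇) Let x ∈ (X ∪ (X ∖ D)) ∪ ((D ∖ X) ∩ (D ∪ X)). Then either x ∈ D and x ∉ X; or x ∈ X and x ∉ D; or x ∈ D ∩ X. In each case x ∈ (D ∪ (D ∩ X)) ∪ ((X ∖ D) ∩ (X ∪ D)), so (X ∪ (X ∖ D)) ∪ ((D ∖ X) ∩ (D ∪ X)) ⊆ (D ∪ (D ∩ X)) ∪ ((X ∖ D) ∩ (X ∪ D)).

Both inclusions hold.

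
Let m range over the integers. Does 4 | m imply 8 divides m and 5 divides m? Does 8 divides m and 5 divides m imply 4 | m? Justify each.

(⟹) This fails: take m = 4. Certainly 4 ∣ 4, but 8 ∤ 4.

(⟸) Suppose 8 ∣ m and 5 ∣ m. Any common multiple of 8 and 5 is a multiple of their lcm; here gcd(8, 5) = 1, so lcm(8, 5) = 8·5 = 40, so 40 ∣ m. Since 4 ∣ 40, it follows that 4 ∣ m.

Not equivalent: only (⇐) holds.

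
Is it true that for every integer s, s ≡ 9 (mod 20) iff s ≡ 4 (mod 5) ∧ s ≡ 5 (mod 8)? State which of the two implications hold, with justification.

(⟹) This fails: s = 9 gives 9 ≡ 9 (mod 20) but 9 ≡ 1 (mod 8), so the conjunction on the right does not hold.

(⟸) Conversely, if s ≡ 4 (mod 5) and s ≡ 5 (mod 8), then by the Chinese remainder theorem s ≡ 29 (mod 40). Since 29 ≡ 9 (mod 20) and 20 ∣ 40, we get s ≡ 9 (mod 20).

(⇒) fails; (⇐) holds.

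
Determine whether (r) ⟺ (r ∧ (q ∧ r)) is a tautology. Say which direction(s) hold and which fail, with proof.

Not equivalent: only (⇐) holds.

[⇒] This fails. Under q = F, r = T, the left side is true but the right side is false.

[⇐] Assume the antecedent. If q is true, the antecedent forces (q = T, r = T), and r holds there. If q is false, the antecedent cannot hold. Either way r holds.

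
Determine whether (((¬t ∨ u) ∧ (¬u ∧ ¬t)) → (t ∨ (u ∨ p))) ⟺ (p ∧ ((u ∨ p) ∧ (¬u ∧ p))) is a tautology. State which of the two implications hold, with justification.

(⇒) fails; (⇐) holds.

(→) This fails. Under p = F, t = T, u = F, the left side is true but the right side is false.

(←) Assume the antecedent. If p is true, the consequent reduces to true regardless of the other variables. If p is false, the antecedent cannot hold. Either way the consequent holds.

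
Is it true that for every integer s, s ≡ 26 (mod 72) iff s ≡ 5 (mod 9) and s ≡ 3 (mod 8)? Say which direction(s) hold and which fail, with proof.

Forward direction. This fails: s = 26 gives 26 ≡ 26 (mod 72) but 26 ≡ 8 (mod 9), so the conjunction on the right does not hold.

Converse. This fails: s = 59 satisfies both congruences on the right (59 ≡ 5 mod 9 and 59 ≡ 3 mod 8) yet 59 ≡ 59 (mod 72), not 26.

Both directions fail.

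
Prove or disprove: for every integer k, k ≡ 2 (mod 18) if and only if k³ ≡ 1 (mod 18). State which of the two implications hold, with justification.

[⇒] This fails: take k = 2. Then 2 ≡ 2 (mod 18), but 2³ = 8 ≡ 8 (mod 18), not 1.

[⇐] This fails: take k = 1. Then 1³ = 1 ≡ 1 (mod 18), yet 1 ≡ 1 (mod 18), not 2.

Neither direction holds.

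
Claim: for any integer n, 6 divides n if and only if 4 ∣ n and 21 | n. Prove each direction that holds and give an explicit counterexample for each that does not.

The forward direction fails; the converse holds.

(⟹) This fails: take n = 6. Certainly 6 ∣ 6, but 4 ∤ 6.

(⟸) Suppose 4 ∣ n and 21 ∣ n. Any common multiple of 4 and 21 is a multiple of their lcm; here gcd(4, 21) = 1, so lcm(4, 21) = 4·21 = 84, so 84 ∣ n. Since 6 ∣ 84, it follows that 6 ∣ n.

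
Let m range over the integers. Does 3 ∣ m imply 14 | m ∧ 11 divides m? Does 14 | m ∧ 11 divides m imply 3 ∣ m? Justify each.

[⇒] This fails: take m = 3. Certainly 3 ∣ 3, but 14 ∤ 3.

[⇐] This fails: take m = 154. Both 14 ∣ 154 and 11 ∣ 154, yet 154 is not a multiple of 3 (since 154 = 51·3 + 1), so 3 ∤ 154.

Both directions fail.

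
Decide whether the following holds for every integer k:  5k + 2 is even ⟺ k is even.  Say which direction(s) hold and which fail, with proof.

The biconditional holds.

Converse. Suppose k is even; write k = 2j. Then 5k + 2 = 5·(2j) + 2 = 2·5j + 2, which is even.

Forward direction. Suppose 5k + 2 is even. Since 5 is odd, 5k and k have the same parity, so 5k + 2 ≡ k + 2 (mod 2). As 2 is even, 5k + 2 is even exactly when k is even. Thus k is even.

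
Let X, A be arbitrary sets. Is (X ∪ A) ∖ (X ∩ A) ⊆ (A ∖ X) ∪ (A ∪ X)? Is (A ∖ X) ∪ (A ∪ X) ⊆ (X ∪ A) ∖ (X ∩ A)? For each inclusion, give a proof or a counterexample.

(⊆) holds; (⊇) fails.

Reverse inclusion. This inclusion fails. Take X = {1}, A = {1}; then 1 ∈ (A ∖ X) ∪ (A ∪ X) but 1 ∉ (X ∪ A) ∖ (X ∩ A).

Forward inclusion. Let x ∈ (X ∪ A) ∖ (X ∩ A). Then either x ∈ X and x ∉ A; or x ∈ A and x ∉ X. In each case x ∈ (A ∖ X) ∪ (A ∪ X), so (X ∪ A) ∖ (X ∩ A) ⊆ (A ∖ X) ∪ (A ∪ X).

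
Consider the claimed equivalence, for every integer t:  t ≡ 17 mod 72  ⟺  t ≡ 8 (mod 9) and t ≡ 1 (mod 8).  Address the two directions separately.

The biconditional holds.

(⇒) Suppose t ≡ 17 (mod 72); write t = 72j + 17. Since 9 ∣ 72, reducing mod 9 gives t ≡ 17 ≡ 8 (mod 9); since 8 ∣ 72, reducing mod 8 gives t ≡ 17 ≡ 1 (mod 8).

(⇐) Conversely, if t ≡ 8 (mod 9) and t ≡ 1 (mod 8), then by the Chinese remainder theorem t ≡ 17 (mod 72). This is exactly t ≡ 17 (mod 72).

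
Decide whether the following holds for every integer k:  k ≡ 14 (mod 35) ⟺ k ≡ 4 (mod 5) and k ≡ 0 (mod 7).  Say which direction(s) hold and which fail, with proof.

(⟸) If k ≡ 4 (mod 5) and k ≡ 0 (mod 7), then by the Chinese remainder theorem k ≡ 14 (mod 35). This is exactly k ≡ 14 (mod 35).

(⟹) Suppose k ≡ 14 (mod 35); write k = 35j + 14. Since 5 ∣ 35, reducing mod 5 gives k ≡ 14 ≡ 4 (mod 5); since 7 ∣ 35, reducing mod 7 gives k ≡ 14 ≡ 0 (mod 7).

Equivalent; both directions hold.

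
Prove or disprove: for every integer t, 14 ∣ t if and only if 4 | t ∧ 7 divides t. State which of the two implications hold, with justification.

[⇐] Suppose 4 ∣ t and 7 ∣ t. Any common multiple of 4 and 7 is a multiple of their lcm; here gcd(4, 7) = 1, so lcm(4, 7) = 4·7 = 28, so 28 ∣ t. Since 14 ∣ 28, it follows that 14 ∣ t.

[⇒] This fails: take t = 14. Certainly 14 ∣ 14, but 4 ∤ 14.

(⇒) fails; (⇐) holds.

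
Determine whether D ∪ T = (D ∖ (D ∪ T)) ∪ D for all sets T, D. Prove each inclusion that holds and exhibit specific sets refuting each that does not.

(⊆) fails; (⊇) holds.

Forward inclusion. This inclusion fails. Take T = {1}, D = ∅; then 1 ∈ D ∪ T but 1 ∉ (D ∖ (D ∪ T)) ∪ D.

Reverse inclusion. Let x ∈ (D ∖ (D ∪ T)) ∪ D. Then either x ∈ D and x ∉ T; or x ∈ T ∩ D. In each case x ∈ D ∪ T, so (D ∖ (D ∪ T)) ∪ D ⊆ D ∪ T.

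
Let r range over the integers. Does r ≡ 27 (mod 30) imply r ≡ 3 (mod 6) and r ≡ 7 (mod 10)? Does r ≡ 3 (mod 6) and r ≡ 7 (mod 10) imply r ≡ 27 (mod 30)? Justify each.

Equivalent; both directions hold.

(⟸) If r ≡ 3 (mod 6) and r ≡ 7 (mod 10), then by the Chinese remainder theorem r ≡ 27 (mod 30). This is exactly r ≡ 27 (mod 30).

(⟹) Suppose r ≡ 27 (mod 30); write r = 30j + 27. Since 6 ∣ 30, reducing mod 6 gives r ≡ 27 ≡ 3 (mod 6); since 10 ∣ 30, reducing mod 10 gives r ≡ 27 ≡ 7 (mod 10).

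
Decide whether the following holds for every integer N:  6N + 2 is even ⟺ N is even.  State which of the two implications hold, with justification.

Converse. Suppose N is even. Since 6 is even, 6N is even for every N, so 6N + 2 has the same parity as 2, which is even. Hence 6N + 2 is even.

Forward direction. This fails: take N = 1. Then 6N + 2 = 8, which is even, yet N = 1 is odd, not even.

The forward direction fails; the converse holds.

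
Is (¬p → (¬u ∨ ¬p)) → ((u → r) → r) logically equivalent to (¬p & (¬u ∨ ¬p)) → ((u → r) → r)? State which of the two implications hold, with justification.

(⇒) holds; (⇐) fails.

(⇒) Assume the antecedent. If r is true, the consequent reduces to true regardless of the other variables. If r is false, the antecedent forces (r = F, p = F, u = T) or (r = F, p = T, u = T), and the consequent holds there. Either way the consequent holds.

(⇐) This fails. Under r = F, p = T, u = F, the left side is false but the right side is true.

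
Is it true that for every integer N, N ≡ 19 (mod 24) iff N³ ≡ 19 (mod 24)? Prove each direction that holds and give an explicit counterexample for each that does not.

Forward direction. Suppose N ≡ 19 (mod 24). Write N = 24j + 19. Then (24j + 19)³ = 13824j³ + 32832j² + 25992j + 6859 = 24(576j³ + 1368j² + 1083j + 285) + 19, so N³ ≡ 19 (mod 24).

Converse. Suppose N³ ≡ 19 (mod 24). The only residue r in {0, …, 23} with r³ ≡ 19 (mod 24) is r = 19, so N ≡ 19 (mod 24).

Both directions hold; the statement is true.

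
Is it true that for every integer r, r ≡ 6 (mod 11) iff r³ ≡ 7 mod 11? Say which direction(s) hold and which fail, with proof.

The biconditional holds.

Forward direction. Suppose r ≡ 6 (mod 11). Write r = 11j + 6. Then (11j + 6)³ = 1331j³ + 2178j² + 1188j + 216 = 11(121j³ + 198j² + 108j + 19) + 7, so r³ ≡ 7 (mod 11).

Converse. Suppose r³ ≡ 7 (mod 11). The only residue r in {0, …, 10} with r³ ≡ 7 (mod 11) is r = 6, so r ≡ 6 (mod 11).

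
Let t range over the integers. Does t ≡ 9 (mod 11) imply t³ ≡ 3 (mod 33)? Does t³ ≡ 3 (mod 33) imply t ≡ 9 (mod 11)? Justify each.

[⇒] This fails: take t = 20. Then 20 ≡ 9 (mod 11), but 20³ = 8000 ≡ 14 (mod 33), not 3.

[⇐] Conversely, the residues r modulo 33 with r³ ≡ 3 (mod 33) are exactly {9}, and each is ≡ 9 (mod 11).

The forward direction fails; the converse holds.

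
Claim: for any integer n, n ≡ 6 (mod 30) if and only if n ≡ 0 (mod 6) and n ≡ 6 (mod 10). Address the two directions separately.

Forward direction. Suppose n ≡ 6 (mod 30); write n = 30j + 6. Since 6 ∣ 30, reducing mod 6 gives n ≡ 6 ≡ 0 (mod 6); since 10 ∣ 30, reducing mod 10 gives n ≡ 6 (mod 10).

Converse. If n ≡ 0 (mod 6) and n ≡ 6 (mod 10), then by the Chinese remainder theorem n ≡ 6 (mod 30). This is exactly n ≡ 6 (mod 30).

Both directions hold; the statement is true.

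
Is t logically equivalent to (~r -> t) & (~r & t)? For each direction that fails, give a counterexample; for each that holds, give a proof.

(⇒) This fails. Under t = T, r = T, the left side is true but the right side is false.

(⇐) Assume the antecedent. If t is true, t reduces to true regardless of the other variables. If t is false, the antecedent cannot hold. Either way t holds.

Only the reverse direction holds.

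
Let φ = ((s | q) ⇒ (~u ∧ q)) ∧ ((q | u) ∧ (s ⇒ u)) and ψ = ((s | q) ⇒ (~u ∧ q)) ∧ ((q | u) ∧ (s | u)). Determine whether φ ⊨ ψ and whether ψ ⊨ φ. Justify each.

(⟹) This fails. Under s = F, q = T, u = F, the left side is true but the right side is false.

(⟸) This fails. Under s = T, q = T, u = F, the left side is false but the right side is true.

Neither implication holds.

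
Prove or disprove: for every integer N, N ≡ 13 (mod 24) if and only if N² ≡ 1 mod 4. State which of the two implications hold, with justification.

(⟹) Suppose N ≡ 13 (mod 24). Then N² ≡ 13² = 169 (mod 24), and since 4 ∣ 24, also N² ≡ 1 (mod 4).

(⟸) This fails: take N = 1. Then 1² = 1 ≡ 1 (mod 4), yet 1 ≡ 1 (mod 24), not 13.

The forward direction holds; the converse fails.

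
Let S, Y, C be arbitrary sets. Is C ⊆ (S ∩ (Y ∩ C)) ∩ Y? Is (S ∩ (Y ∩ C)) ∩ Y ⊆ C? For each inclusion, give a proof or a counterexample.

Reverse inclusion. Let x ∈ (S ∩ (Y ∩ C)) ∩ Y. Then x ∈ S ∩ Y ∩ C, from which x ∈ C.

Forward inclusion. This inclusion fails. Take S = ∅, Y = ∅, C = {1}; then 1 ∈ C but 1 ∉ (S ∩ (Y ∩ C)) ∩ Y.

The sets are not equal: only the reverse inclusion holds.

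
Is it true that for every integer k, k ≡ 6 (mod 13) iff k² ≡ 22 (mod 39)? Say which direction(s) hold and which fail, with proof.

Neither direction holds.

(⇒) This fails: take k = 6. Then 6 ≡ 6 (mod 13), but 6² = 36 ≡ 36 (mod 39), not 22.

(⇐) This fails: take k = 10. Then 10² = 100 ≡ 22 (mod 39), yet 10 ≡ 10 (mod 13), not 6.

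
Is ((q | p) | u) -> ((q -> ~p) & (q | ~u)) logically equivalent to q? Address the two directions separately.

Neither direction holds.

(⇒) This fails. Under p = F, u = F, q = F, the left side is true but the right side is false.

(⇐) This fails. Under p = T, u = F, q = T, the left side is false but the right side is true.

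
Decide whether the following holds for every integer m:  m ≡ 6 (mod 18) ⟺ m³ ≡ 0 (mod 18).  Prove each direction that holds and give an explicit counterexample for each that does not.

(⇒) Suppose m ≡ 6 (mod 18). Write m = 18j + 6. Then (18j + 6)³ = 5832j³ + 5832j² + 1944j + 216 = 18(324j³ + 324j² + 108j + 12) + 0, so m³ ≡ 0 (mod 18).

(⇐) This fails: take m = 0. Then 0³ = 0 ≡ 0 (mod 18), yet 0 ≡ 0 (mod 18), not 6.

(⇒) holds; (⇐) fails.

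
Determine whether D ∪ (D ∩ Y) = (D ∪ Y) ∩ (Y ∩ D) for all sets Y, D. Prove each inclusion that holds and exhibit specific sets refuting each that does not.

(⊆) fails; (⊇) holds.

Forward inclusion. This inclusion fails. Take Y = ∅, D = {1}; then 1 ∈ D ∪ (D ∩ Y) but 1 ∉ (D ∪ Y) ∩ (Y ∩ D).

Reverse inclusion. Let x ∈ (D ∪ Y) ∩ (Y ∩ D). Then x ∈ Y ∩ D, from which x ∈ D ∪ (D ∩ Y).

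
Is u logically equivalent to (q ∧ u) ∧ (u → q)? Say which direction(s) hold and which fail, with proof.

The forward direction fails; the converse holds.

(→) This fails. Under u = T, q = F, the left side is true but the right side is false.

(←) Assume the antecedent. If u is true, u reduces to true regardless of the other variables. If u is false, the antecedent cannot hold. Either way u holds.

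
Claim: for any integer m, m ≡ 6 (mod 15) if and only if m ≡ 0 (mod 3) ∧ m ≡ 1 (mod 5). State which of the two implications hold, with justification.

Both directions hold; the statement is true.

(→) Suppose m ≡ 6 (mod 15); write m = 15j + 6. Since 3 ∣ 15, reducing mod 3 gives m ≡ 6 ≡ 0 (mod 3); since 5 ∣ 15, reducing mod 5 gives m ≡ 6 ≡ 1 (mod 5).

(←) Conversely, if m ≡ 0 (mod 3) and m ≡ 1 (mod 5), then by the Chinese remainder theorem m ≡ 6 (mod 15). This is exactly m ≡ 6 (mod 15).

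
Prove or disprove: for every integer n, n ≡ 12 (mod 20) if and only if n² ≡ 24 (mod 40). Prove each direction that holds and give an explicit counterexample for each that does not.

The forward direction holds; the converse fails.

(⟹) Suppose n ≡ 12 (mod 20). Working modulo 40, n ∈ {12, 32}; for each such r, r² ≡ 24 (mod 40).

(⟸) This fails: take n = 8. Then 8² = 64 ≡ 24 (mod 40), yet 8 ≡ 8 (mod 20), not 12.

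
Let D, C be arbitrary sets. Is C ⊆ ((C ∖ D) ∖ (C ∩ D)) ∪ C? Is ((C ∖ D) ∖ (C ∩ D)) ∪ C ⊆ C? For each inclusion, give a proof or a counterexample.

(⊇) Let x ∈ ((C ∖ D) ∖ (C ∩ D)) ∪ C. Then either x ∈ C and x ∉ D; or x ∈ D ∩ C. In each case x ∈ C, so ((C ∖ D) ∖ (C ∩ D)) ∪ C ⊆ C.

(⊆) Let x ∈ C. Then either x ∈ C and x ∉ D; or x ∈ D ∩ C. In each case x ∈ ((C ∖ D) ∖ (C ∩ D)) ∪ C, so C ⊆ ((C ∖ D) ∖ (C ∩ D)) ∪ C.

The two sets are equal.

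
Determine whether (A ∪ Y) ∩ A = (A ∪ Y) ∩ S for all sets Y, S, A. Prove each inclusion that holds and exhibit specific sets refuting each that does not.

(⊆) This inclusion fails. Take Y = ∅, S = ∅, A = {1}; then 1 ∈ (A ∪ Y) ∩ A but 1 ∉ (A ∪ Y) ∩ S.

(⊇) This inclusion fails. Take Y = {1}, S = {1}, A = ∅; then 1 ∈ (A ∪ Y) ∩ S but 1 ∉ (A ∪ Y) ∩ A.

Both inclusions fail.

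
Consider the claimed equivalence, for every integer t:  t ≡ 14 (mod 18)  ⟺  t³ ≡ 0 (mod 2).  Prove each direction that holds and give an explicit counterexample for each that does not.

Not equivalent: only (⇒) holds.

[⇐] This fails: take t = 0. Then 0³ = 0 ≡ 0 (mod 2), yet 0 ≡ 0 (mod 18), not 14.

[⇒] Suppose t ≡ 14 (mod 18). Then t³ ≡ 14³ = 2744 (mod 18), and since 2 ∣ 18, also t³ ≡ 0 (mod 2).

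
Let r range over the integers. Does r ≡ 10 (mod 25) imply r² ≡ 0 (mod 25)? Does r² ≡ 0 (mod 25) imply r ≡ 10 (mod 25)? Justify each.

(→) Suppose r ≡ 10 (mod 25). Write r = 25j + 10. Then (25j + 10)² = 625j² + 500j + 100 = 25(25j² + 20j + 4) + 0, so r² ≡ 0 (mod 25).

(←) This fails: take r = 0. Then 0² = 0 ≡ 0 (mod 25), yet 0 ≡ 0 (mod 25), not 10.

Only the forward implication holds.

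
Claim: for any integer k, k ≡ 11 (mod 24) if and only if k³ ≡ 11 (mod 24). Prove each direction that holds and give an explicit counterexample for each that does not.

Both directions hold; the statement is true.

Forward direction. Suppose k ≡ 11 (mod 24). Write k = 24j + 11. Then (24j + 11)³ = 13824j³ + 19008j² + 8712j + 1331 = 24(576j³ + 792j² + 363j + 55) + 11, so k³ ≡ 11 (mod 24).

Converse. Suppose k³ ≡ 11 (mod 24). The only residue r in {0, …, 23} with r³ ≡ 11 (mod 24) is r = 11, so k ≡ 11 (mod 24).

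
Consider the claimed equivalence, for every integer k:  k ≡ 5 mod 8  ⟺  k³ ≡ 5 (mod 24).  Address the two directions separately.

(→) This fails: take k = 13. Then 13 ≡ 5 (mod 8), but 13³ = 2197 ≡ 13 (mod 24), not 5.

(←) Conversely, the residues r modulo 24 with r³ ≡ 5 (mod 24) are exactly {5}, and each is ≡ 5 (mod 8).

The forward direction fails; the converse holds.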